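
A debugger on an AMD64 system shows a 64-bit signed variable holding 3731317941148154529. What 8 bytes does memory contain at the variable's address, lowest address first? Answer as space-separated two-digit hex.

3731317941148154529 in hexadecimal, padded to 64 bits, is 0x33C84DE5EA2D7AA1.
Split into bytes (most-significant first): 33 C8 4D E5 EA 2D 7A A1.
Little-endian stores the least-significant byte at the lowest address.
So at ascending addresses the bytes are A1 7A 2D EA E5 4D C8 33.

A1 7A 2D EA E5 4D C8 33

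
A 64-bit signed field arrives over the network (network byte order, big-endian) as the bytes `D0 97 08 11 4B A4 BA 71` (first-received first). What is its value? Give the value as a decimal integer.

Big-endian: lowest address holds the most-significant byte.
The bytes are already most-significant first: 0xD09708114BA4BA71.
Top bit is set, so as a signed 64-bit value this is 0xD09708114BA4BA71 − 2^64 = -3416252921960678799.

-3416252921960678799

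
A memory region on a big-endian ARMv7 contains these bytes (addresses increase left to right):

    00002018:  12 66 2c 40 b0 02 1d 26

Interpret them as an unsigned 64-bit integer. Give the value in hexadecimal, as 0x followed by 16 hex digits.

0x12662C40B0021D26

Big-endian: lowest address holds the most-significant byte.
The bytes are already most-significant first: 0x12662C40B0021D26.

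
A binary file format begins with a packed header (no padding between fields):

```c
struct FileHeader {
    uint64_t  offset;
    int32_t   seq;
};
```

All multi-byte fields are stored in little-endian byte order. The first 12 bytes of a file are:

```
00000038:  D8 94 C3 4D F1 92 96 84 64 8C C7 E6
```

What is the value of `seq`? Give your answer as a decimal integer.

`seq` follows `offset` (8 bytes), so it starts at byte offset 8 and occupies 4 bytes.
Bytes at offsets 8..11: 64 8C C7 E6.
Little-endian stores the least-significant byte at the lowest address.
Reassemble most-significant byte first: E6 C7 8C 64 → 0xE6C78C64.
Top bit is set, so as a signed 32-bit value this is 0xE6C78C64 − 2^32 = -423130012.

-423130012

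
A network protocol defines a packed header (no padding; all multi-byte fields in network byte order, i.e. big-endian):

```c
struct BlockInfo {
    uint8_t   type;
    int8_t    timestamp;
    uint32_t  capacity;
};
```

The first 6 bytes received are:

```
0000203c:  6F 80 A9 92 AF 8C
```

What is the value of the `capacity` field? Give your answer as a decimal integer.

2844962700

`capacity` follows `type` (1 B), `timestamp` (1 B), so it starts at offset 1 + 1 = 2 and occupies 4 bytes.
Bytes at offsets 2..5: A9 92 AF 8C.
Big-endian stores the most-significant byte at the lowest address.
The bytes are already most-significant first: 0xA992AF8C.
0xA992AF8C = 2844962700.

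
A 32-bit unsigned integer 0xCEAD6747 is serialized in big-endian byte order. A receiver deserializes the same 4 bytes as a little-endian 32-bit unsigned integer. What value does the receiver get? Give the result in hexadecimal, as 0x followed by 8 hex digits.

0x4767ADCE

Stored big-endian, the bytes at ascending addresses are CE AD 67 47.
Read back as little-endian, the first byte is least significant, giving 0x4767ADCE.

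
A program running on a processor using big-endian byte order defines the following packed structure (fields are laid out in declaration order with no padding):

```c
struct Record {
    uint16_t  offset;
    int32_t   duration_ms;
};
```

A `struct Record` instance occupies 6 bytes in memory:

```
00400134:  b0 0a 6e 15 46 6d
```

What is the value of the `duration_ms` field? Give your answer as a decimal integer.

`duration_ms` follows `offset` (2 bytes), so it starts at byte offset 2 and occupies 4 bytes.
Bytes at offsets 2..5: 6E 15 46 6D.
Big-endian: lowest address holds the most-significant byte.
The bytes are already most-significant first: 0x6E15466D.
0x6E15466D = 1846888045.

1846888045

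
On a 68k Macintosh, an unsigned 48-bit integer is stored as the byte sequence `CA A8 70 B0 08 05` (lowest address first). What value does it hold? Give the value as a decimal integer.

222824793901061

Big-endian: lowest address holds the most-significant byte.
The bytes are already most-significant first: 0xCAA870B00805.
0xCAA870B00805 = 222824793901061.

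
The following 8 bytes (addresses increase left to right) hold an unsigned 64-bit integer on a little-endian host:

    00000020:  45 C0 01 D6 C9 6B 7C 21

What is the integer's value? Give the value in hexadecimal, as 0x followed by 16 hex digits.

Little-endian: lowest address holds the least-significant byte.
Reassemble most-significant byte first: 21 7C 6B C9 D6 01 C0 45 → 0x217C6BC9D601C045.

0x217C6BC9D601C045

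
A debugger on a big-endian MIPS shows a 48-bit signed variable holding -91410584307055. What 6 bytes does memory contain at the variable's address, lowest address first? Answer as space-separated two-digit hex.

AC DC D0 97 FA 91

Two's complement of -91410584307055 in 48 bits: 91410584307055 = 0x53232F68056F; invert → 0xACDCD097FA90; add 1 → 0xACDCD097FA91.
Split into bytes (most-significant first): AC DC D0 97 FA 91.
Big-endian stores the most-significant byte at the lowest address.
So the memory order matches the most-significant-first order: AC DC D0 97 FA 91.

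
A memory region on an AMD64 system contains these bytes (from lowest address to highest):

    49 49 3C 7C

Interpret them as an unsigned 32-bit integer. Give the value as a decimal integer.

2084325705

Little-endian stores the least-significant byte at the lowest address.
Reassemble most-significant byte first: 7C 3C 49 49 → 0x7C3C4949.
0x7C3C4949 = 2084325705.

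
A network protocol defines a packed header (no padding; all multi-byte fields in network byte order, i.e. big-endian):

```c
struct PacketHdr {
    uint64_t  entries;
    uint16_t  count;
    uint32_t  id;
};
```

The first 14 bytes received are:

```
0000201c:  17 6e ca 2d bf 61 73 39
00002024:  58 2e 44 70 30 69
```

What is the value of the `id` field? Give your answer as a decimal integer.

`id` follows `entries` (8 B), `count` (2 B), so it starts at offset 8 + 2 = 10 and occupies 4 bytes.
Bytes at offsets 10..13: 44 70 30 69.
Big-endian stores the most-significant byte at the lowest address.
The bytes are already most-significant first: 0x44703069.
0x44703069 = 1148203113.

1148203113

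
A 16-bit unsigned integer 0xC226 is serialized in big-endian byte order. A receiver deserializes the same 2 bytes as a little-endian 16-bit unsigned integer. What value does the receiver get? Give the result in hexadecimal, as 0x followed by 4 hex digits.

0x26C2

Stored big-endian, the bytes at ascending addresses are C2 26.
Read back as little-endian, the first byte is least significant, giving 0x26C2.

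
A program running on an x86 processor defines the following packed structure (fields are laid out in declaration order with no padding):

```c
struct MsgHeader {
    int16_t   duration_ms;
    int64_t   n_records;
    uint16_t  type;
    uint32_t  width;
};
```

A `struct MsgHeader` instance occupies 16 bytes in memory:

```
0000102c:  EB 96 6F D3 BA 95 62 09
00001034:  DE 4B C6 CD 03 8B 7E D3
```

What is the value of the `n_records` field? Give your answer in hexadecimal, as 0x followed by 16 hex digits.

`n_records` follows `duration_ms` (2 bytes), so it starts at byte offset 2 and occupies 8 bytes.
Bytes at offsets 2..9: 6F D3 BA 95 62 09 DE 4B.
Little-endian stores the least-significant byte at the lowest address.
Reassemble most-significant byte first: 4B DE 09 62 95 BA D3 6F → 0x4BDE096295BAD36F.

0x4BDE096295BAD36F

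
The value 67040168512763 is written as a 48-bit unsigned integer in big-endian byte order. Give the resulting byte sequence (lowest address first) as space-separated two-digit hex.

3C F9 01 6E 0C FB

67040168512763 in hexadecimal, padded to 48 bits, is 0x3CF9016E0CFB.
Split into bytes (most-significant first): 3C F9 01 6E 0C FB.
Big-endian: lowest address holds the most-significant byte.
So the memory order matches the most-significant-first order: 3C F9 01 6E 0C FB.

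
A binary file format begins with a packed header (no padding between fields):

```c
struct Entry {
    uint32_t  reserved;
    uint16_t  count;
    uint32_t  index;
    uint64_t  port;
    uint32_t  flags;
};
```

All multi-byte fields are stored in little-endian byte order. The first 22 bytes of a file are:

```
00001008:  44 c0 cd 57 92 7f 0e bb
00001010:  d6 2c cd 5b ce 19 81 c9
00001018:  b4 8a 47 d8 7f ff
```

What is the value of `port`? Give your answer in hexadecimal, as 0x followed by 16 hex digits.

`port` follows `reserved` (4 B), `count` (2 B), `index` (4 B), so it starts at offset 4 + 2 + 4 = 10 and occupies 8 bytes.
Bytes at offsets 10..17: CD 5B CE 19 81 C9 B4 8A.
Little-endian: lowest address holds the least-significant byte.
Reassemble most-significant byte first: 8A B4 C9 81 19 CE 5B CD → 0x8AB4C98119CE5BCD.

0x8AB4C98119CE5BCD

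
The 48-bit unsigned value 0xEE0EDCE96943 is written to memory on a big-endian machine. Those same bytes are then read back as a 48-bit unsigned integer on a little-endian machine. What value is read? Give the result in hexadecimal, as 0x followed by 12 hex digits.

0x4369E9DC0EEE

Stored big-endian, the bytes at ascending addresses are EE 0E DC E9 69 43.
Read back as little-endian, the first byte is least significant, giving 0x4369E9DC0EEE.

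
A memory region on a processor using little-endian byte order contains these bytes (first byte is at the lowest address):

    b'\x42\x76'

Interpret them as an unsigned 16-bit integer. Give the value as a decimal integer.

30274

In little-endian order the low byte comes first in memory.
Reassemble most-significant byte first: 76 42 → 0x7642.
0x7642 = 30274.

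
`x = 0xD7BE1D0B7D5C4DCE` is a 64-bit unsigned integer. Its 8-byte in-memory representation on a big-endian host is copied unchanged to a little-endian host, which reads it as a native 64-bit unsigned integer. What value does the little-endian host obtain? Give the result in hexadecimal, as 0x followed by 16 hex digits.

Stored big-endian, the bytes at ascending addresses are D7 BE 1D 0B 7D 5C 4D CE.
Read back as little-endian, the first byte is least significant, giving 0xCE4D5C7D0B1DBED7.

0xCE4D5C7D0B1DBED7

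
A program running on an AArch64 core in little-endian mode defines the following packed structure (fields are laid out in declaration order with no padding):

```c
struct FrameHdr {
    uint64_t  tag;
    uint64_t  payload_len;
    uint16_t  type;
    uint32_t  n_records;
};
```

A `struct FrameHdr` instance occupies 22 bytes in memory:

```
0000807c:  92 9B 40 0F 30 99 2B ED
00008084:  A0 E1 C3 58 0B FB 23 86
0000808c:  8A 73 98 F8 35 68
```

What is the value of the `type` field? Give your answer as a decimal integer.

`type` follows `tag` (8 B), `payload_len` (8 B), so it starts at offset 8 + 8 = 16 and occupies 2 bytes.
Bytes at offsets 16..17: 8A 73.
In little-endian order the low byte comes first in memory.
Reassemble most-significant byte first: 73 8A → 0x738A.
0x738A = 29578.

29578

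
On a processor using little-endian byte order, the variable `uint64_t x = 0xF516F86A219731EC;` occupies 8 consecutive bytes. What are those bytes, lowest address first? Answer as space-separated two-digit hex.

EC 31 97 21 6A F8 16 F5

Split into bytes (most-significant first): F5 16 F8 6A 21 97 31 EC.
Little-endian stores the least-significant byte at the lowest address.
So at ascending addresses the bytes are EC 31 97 21 6A F8 16 F5.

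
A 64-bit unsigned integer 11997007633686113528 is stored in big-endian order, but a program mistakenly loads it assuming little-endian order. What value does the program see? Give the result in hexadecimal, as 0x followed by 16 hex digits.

0xF8AC8245E1EE7DA6

11997007633686113528 in 64-bit hexadecimal is 0xA67DEEE14582ACF8.
Stored big-endian, the bytes at ascending addresses are A6 7D EE E1 45 82 AC F8.
Read back as little-endian, the first byte is least significant, giving 0xF8AC8245E1EE7DA6.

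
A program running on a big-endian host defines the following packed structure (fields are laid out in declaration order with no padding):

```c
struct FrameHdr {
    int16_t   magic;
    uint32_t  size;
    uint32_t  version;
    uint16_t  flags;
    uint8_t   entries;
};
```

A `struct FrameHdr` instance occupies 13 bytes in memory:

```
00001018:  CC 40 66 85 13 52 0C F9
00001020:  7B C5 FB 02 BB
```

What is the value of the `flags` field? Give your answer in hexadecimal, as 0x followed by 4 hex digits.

0xFB02

`flags` follows `magic` (2 B), `size` (4 B), `version` (4 B), so it starts at offset 2 + 4 + 4 = 10 and occupies 2 bytes.
Bytes at offsets 10..11: FB 02.
Big-endian: lowest address holds the most-significant byte.
The bytes are already most-significant first: 0xFB02.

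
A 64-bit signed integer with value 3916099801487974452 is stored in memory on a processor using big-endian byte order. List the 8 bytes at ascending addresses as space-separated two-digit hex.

36 58 C8 05 64 AB 20 34

3916099801487974452 in hexadecimal, padded to 64 bits, is 0x3658C80564AB2034.
Split into bytes (most-significant first): 36 58 C8 05 64 AB 20 34.
Big-endian: lowest address holds the most-significant byte.
So the memory order matches the most-significant-first order: 36 58 C8 05 64 AB 20 34.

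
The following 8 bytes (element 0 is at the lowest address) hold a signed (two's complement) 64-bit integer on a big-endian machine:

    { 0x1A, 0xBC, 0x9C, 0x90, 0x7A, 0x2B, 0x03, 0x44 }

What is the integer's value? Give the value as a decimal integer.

Big-endian stores the most-significant byte at the lowest address.
The bytes are already most-significant first: 0x1ABC9C907A2B0344.
0x1ABC9C907A2B0344 = 1926586884946592580.

1926586884946592580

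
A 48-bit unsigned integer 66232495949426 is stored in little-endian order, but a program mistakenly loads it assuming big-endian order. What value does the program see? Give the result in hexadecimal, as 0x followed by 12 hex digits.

0x72C664F43C3C

66232495949426 in 48-bit hexadecimal is 0x3C3CF464C672.
Stored little-endian, the bytes at ascending addresses are 72 C6 64 F4 3C 3C.
Read back as big-endian, the last byte is least significant, giving 0x72C664F43C3C.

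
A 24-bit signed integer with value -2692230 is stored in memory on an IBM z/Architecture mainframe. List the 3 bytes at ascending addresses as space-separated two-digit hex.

D6 EB 7A

Two's complement of -2692230 in 24 bits: 2692230 = 0x291486; invert → 0xD6EB79; add 1 → 0xD6EB7A.
Split into bytes (most-significant first): D6 EB 7A.
Big-endian: lowest address holds the most-significant byte.
So the memory order matches the most-significant-first order: D6 EB 7A.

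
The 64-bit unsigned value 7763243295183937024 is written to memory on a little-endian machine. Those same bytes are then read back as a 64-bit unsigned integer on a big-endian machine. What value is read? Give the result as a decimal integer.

7763243295183937024 in 64-bit hexadecimal is 0x6BBC94A5425F1E00.
Stored little-endian, the bytes at ascending addresses are 00 1E 5F 42 A5 94 BC 6B.
Read back as big-endian, the last byte is least significant, giving 0x001E5F42A594BC6B.
0x001E5F42A594BC6B = 8548989151788139.

8548989151788139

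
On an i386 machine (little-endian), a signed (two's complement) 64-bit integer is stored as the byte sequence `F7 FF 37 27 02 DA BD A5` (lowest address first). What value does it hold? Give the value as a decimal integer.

In little-endian order the low byte comes first in memory.
Reassemble most-significant byte first: A5 BD DA 02 27 37 FF F7 → 0xA5BDDA022737FFF7.
Top bit is set, so as a signed 64-bit value this is 0xA5BDDA022737FFF7 − 2^64 = -6503802584070357001.

-6503802584070357001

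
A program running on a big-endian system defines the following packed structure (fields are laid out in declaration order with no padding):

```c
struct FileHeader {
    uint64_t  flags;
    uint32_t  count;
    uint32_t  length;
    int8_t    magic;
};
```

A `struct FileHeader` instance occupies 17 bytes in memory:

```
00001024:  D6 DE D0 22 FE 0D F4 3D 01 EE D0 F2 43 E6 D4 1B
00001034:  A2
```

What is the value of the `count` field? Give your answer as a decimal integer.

`count` follows `flags` (8 bytes), so it starts at byte offset 8 and occupies 4 bytes.
Bytes at offsets 8..11: 01 EE D0 F2.
In big-endian order the high byte comes first in memory.
The bytes are already most-significant first: 0x01EED0F2.
0x01EED0F2 = 32428274.

32428274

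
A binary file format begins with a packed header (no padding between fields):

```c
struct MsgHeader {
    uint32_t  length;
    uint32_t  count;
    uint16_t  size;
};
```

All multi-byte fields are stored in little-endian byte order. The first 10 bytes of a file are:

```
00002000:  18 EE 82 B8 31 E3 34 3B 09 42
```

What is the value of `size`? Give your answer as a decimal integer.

16905

`size` follows `length` (4 B), `count` (4 B), so it starts at offset 4 + 4 = 8 and occupies 2 bytes.
Bytes at offsets 8..9: 09 42.
In little-endian order the low byte comes first in memory.
Reassemble most-significant byte first: 42 09 → 0x4209.
0x4209 = 16905.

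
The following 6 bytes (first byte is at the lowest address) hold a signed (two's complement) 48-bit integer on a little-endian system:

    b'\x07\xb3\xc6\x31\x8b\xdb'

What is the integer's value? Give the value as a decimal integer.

-40084094668025

Little-endian: lowest address holds the least-significant byte.
Reassemble most-significant byte first: DB 8B 31 C6 B3 07 → 0xDB8B31C6B307.
Top bit is set, so as a signed 48-bit value this is 0xDB8B31C6B307 − 2^48 = -40084094668025.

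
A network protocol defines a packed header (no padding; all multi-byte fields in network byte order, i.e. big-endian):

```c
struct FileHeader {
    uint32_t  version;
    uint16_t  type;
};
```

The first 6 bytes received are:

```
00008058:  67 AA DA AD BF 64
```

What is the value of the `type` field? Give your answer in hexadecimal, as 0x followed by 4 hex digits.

`type` follows `version` (4 bytes), so it starts at byte offset 4 and occupies 2 bytes.
Bytes at offsets 4..5: BF 64.
In big-endian order the high byte comes first in memory.
The bytes are already most-significant first: 0xBF64.

0xBF64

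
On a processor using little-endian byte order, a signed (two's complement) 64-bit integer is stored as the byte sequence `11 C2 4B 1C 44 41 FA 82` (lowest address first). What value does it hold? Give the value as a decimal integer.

Little-endian: lowest address holds the least-significant byte.
Reassemble most-significant byte first: 82 FA 41 44 1C 4B C2 11 → 0x82FA41441C4BC211.
Top bit is set, so as a signed 64-bit value this is 0x82FA41441C4BC211 − 2^64 = -9008816343812947439.

-9008816343812947439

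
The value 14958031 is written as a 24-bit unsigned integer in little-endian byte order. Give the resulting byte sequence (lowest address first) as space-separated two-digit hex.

14958031 in hexadecimal, padded to 24 bits, is 0xE43DCF.
Split into bytes (most-significant first): E4 3D CF.
Little-endian stores the least-significant byte at the lowest address.
So at ascending addresses the bytes are CF 3D E4.

CF 3D E4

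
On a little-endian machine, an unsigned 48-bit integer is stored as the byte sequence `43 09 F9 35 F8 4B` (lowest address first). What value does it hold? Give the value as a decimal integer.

In little-endian order the low byte comes first in memory.
Reassemble most-significant byte first: 4B F8 35 F9 09 43 → 0x4BF835F90943.
0x4BF835F90943 = 83529429485891.

83529429485891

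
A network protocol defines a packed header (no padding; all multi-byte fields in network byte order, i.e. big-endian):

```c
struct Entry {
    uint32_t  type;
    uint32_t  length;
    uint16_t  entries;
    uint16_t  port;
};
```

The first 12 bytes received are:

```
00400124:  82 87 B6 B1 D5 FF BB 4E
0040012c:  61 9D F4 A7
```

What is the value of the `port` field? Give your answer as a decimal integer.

`port` follows `type` (4 B), `length` (4 B), `entries` (2 B), so it starts at offset 4 + 4 + 2 = 10 and occupies 2 bytes.
Bytes at offsets 10..11: F4 A7.
In big-endian order the high byte comes first in memory.
The bytes are already most-significant first: 0xF4A7.
0xF4A7 = 62631.

62631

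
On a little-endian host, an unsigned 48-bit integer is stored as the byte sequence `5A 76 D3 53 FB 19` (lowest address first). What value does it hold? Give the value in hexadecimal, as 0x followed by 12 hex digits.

0x19FB53D3765A

Little-endian stores the least-significant byte at the lowest address.
Reassemble most-significant byte first: 19 FB 53 D3 76 5A → 0x19FB53D3765A.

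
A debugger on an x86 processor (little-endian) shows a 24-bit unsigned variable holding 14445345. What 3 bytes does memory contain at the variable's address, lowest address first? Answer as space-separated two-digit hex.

14445345 in hexadecimal, padded to 24 bits, is 0xDC6B21.
Split into bytes (most-significant first): DC 6B 21.
Little-endian stores the least-significant byte at the lowest address.
So at ascending addresses the bytes are 21 6B DC.

21 6B DC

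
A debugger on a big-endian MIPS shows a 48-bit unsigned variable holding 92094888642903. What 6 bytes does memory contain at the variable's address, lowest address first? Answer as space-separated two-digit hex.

53 C2 83 1F 89 57

92094888642903 in hexadecimal, padded to 48 bits, is 0x53C2831F8957.
Split into bytes (most-significant first): 53 C2 83 1F 89 57.
Big-endian stores the most-significant byte at the lowest address.
So the memory order matches the most-significant-first order: 53 C2 83 1F 89 57.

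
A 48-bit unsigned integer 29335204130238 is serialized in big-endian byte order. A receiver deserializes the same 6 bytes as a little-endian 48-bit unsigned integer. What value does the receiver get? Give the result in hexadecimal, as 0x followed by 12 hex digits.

0xBEED6B22AE1A

29335204130238 in 48-bit hexadecimal is 0x1AAE226BEDBE.
Stored big-endian, the bytes at ascending addresses are 1A AE 22 6B ED BE.
Read back as little-endian, the first byte is least significant, giving 0xBEED6B22AE1A.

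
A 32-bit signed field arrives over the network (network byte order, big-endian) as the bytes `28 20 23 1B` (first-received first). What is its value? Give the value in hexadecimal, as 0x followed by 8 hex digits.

Big-endian: lowest address holds the most-significant byte.
The bytes are already most-significant first: 0x2820231B.

0x2820231B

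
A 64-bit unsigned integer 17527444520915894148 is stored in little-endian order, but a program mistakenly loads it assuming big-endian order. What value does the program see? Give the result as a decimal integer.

17527444520915894148 in 64-bit hexadecimal is 0xF33DFDED698EFF84.
Stored little-endian, the bytes at ascending addresses are 84 FF 8E 69 ED FD 3D F3.
Read back as big-endian, the last byte is least significant, giving 0x84FF8E69EDFD3DF3.
0x84FF8E69EDFD3DF3 = 9583535117683211763.

9583535117683211763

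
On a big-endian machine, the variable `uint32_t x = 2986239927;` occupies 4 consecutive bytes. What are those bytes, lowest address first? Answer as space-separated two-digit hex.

2986239927 in hexadecimal, padded to 32 bits, is 0xB1FE67B7.
Split into bytes (most-significant first): B1 FE 67 B7.
Big-endian stores the most-significant byte at the lowest address.
So the memory order matches the most-significant-first order: B1 FE 67 B7.

B1 FE 67 B7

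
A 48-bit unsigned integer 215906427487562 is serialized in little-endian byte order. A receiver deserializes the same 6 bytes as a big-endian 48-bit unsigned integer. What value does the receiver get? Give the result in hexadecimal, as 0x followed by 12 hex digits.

215906427487562 in 48-bit hexadecimal is 0xC45DA1EA454A.
Stored little-endian, the bytes at ascending addresses are 4A 45 EA A1 5D C4.
Read back as big-endian, the last byte is least significant, giving 0x4A45EAA15DC4.

0x4A45EAA15DC4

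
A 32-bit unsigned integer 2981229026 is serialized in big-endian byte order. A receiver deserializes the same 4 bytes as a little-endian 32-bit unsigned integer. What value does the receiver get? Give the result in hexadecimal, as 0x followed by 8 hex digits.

0xE2F1B1B1

2981229026 in 32-bit hexadecimal is 0xB1B1F1E2.
Stored big-endian, the bytes at ascending addresses are B1 B1 F1 E2.
Read back as little-endian, the first byte is least significant, giving 0xE2F1B1B1.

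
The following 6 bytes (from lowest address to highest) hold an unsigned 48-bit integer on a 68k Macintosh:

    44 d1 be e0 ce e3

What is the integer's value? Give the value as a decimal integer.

Big-endian: lowest address holds the most-significant byte.
The bytes are already most-significant first: 0x44D1BEE0CEE3.
0x44D1BEE0CEE3 = 75667641257699.

75667641257699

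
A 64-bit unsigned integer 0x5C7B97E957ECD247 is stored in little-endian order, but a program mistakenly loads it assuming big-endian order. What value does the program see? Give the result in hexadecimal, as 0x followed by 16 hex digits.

Stored little-endian, the bytes at ascending addresses are 47 D2 EC 57 E9 97 7B 5C.
Read back as big-endian, the last byte is least significant, giving 0x47D2EC57E9977B5C.

0x47D2EC57E9977B5C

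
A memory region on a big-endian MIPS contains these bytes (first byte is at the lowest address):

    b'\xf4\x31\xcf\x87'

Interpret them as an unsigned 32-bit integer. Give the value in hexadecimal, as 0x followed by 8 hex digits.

Big-endian stores the most-significant byte at the lowest address.
The bytes are already most-significant first: 0xF431CF87.

0xF431CF87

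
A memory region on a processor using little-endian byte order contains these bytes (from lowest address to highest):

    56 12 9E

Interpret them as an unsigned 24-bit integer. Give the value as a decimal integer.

10359382

Little-endian: lowest address holds the least-significant byte.
Reassemble most-significant byte first: 9E 12 56 → 0x9E1256.
0x9E1256 = 10359382.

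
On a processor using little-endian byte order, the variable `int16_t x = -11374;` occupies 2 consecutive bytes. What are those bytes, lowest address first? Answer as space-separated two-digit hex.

92 D3

Two's complement of -11374 in 16 bits: 11374 = 0x2C6E; invert → 0xD391; add 1 → 0xD392.
Split into bytes (most-significant first): D3 92.
Little-endian: lowest address holds the least-significant byte.
So at ascending addresses the bytes are 92 D3.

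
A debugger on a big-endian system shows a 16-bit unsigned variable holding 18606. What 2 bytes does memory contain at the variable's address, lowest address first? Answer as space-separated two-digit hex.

18606 in hexadecimal, padded to 16 bits, is 0x48AE.
Split into bytes (most-significant first): 48 AE.
In big-endian order the high byte comes first in memory.
So the memory order matches the most-significant-first order: 48 AE.

48 AE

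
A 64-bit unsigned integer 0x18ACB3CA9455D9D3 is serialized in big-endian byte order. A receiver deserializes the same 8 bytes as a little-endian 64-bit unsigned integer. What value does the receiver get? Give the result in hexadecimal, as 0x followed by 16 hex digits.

0xD3D95594CAB3AC18

Stored big-endian, the bytes at ascending addresses are 18 AC B3 CA 94 55 D9 D3.
Read back as little-endian, the first byte is least significant, giving 0xD3D95594CAB3AC18.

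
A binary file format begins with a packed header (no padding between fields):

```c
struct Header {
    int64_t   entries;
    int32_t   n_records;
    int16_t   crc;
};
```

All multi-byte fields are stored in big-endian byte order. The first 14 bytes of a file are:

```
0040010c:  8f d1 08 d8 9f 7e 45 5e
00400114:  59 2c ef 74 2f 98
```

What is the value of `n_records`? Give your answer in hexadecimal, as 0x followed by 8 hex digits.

0x592CEF74

`n_records` follows `entries` (8 bytes), so it starts at byte offset 8 and occupies 4 bytes.
Bytes at offsets 8..11: 59 2C EF 74.
In big-endian order the high byte comes first in memory.
The bytes are already most-significant first: 0x592CEF74.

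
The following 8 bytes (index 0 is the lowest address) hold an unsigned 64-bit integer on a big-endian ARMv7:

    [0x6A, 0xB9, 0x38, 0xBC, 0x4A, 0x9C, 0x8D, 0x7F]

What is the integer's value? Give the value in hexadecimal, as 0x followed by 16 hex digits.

0x6AB938BC4A9C8D7F

Big-endian stores the most-significant byte at the lowest address.
The bytes are already most-significant first: 0x6AB938BC4A9C8D7F.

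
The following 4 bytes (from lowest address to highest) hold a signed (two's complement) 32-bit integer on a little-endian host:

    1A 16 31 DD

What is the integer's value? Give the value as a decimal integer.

-583985638

Little-endian: lowest address holds the least-significant byte.
Reassemble most-significant byte first: DD 31 16 1A → 0xDD31161A.
Top bit is set, so as a signed 32-bit value this is 0xDD31161A − 2^32 = -583985638.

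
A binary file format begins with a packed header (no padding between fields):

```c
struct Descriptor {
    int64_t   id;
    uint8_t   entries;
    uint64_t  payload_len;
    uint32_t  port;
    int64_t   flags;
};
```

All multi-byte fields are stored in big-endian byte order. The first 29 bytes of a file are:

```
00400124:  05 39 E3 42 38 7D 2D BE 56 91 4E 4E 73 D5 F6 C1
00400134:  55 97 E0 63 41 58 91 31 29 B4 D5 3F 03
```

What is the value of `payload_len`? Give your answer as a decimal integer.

10470392443100905813

`payload_len` follows `id` (8 B), `entries` (1 B), so it starts at offset 8 + 1 = 9 and occupies 8 bytes.
Bytes at offsets 9..16: 91 4E 4E 73 D5 F6 C1 55.
In big-endian order the high byte comes first in memory.
The bytes are already most-significant first: 0x914E4E73D5F6C155.
0x914E4E73D5F6C155 = 10470392443100905813.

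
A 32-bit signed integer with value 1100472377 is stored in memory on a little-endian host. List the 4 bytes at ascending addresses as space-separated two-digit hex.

39 E0 97 41

1100472377 in hexadecimal, padded to 32 bits, is 0x4197E039.
Split into bytes (most-significant first): 41 97 E0 39.
Little-endian: lowest address holds the least-significant byte.
So at ascending addresses the bytes are 39 E0 97 41.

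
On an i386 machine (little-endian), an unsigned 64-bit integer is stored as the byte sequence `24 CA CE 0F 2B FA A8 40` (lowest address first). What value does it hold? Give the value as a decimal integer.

4659248877370526244

Little-endian stores the least-significant byte at the lowest address.
Reassemble most-significant byte first: 40 A8 FA 2B 0F CE CA 24 → 0x40A8FA2B0FCECA24.
0x40A8FA2B0FCECA24 = 4659248877370526244.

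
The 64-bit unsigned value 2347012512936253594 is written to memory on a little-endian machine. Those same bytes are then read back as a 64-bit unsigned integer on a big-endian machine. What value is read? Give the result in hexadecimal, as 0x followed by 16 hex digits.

0x9A58F60C72439220

2347012512936253594 in 64-bit hexadecimal is 0x209243720CF6589A.
Stored little-endian, the bytes at ascending addresses are 9A 58 F6 0C 72 43 92 20.
Read back as big-endian, the last byte is least significant, giving 0x9A58F60C72439220.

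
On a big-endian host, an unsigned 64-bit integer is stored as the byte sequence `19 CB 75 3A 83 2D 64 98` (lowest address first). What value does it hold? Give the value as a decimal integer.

Big-endian stores the most-significant byte at the lowest address.
The bytes are already most-significant first: 0x19CB753A832D6498.
0x19CB753A832D6498 = 1858708165389804696.

1858708165389804696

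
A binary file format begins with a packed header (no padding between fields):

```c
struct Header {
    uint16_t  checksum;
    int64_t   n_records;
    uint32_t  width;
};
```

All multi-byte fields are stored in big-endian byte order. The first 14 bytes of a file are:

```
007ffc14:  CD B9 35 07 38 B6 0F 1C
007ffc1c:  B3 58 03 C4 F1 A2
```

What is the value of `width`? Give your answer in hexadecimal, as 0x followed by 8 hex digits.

0x03C4F1A2

`width` follows `checksum` (2 B), `n_records` (8 B), so it starts at offset 2 + 8 = 10 and occupies 4 bytes.
Bytes at offsets 10..13: 03 C4 F1 A2.
Big-endian stores the most-significant byte at the lowest address.
The bytes are already most-significant first: 0x03C4F1A2.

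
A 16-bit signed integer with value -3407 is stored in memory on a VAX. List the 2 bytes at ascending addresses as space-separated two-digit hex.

B1 F2

Two's complement of -3407 in 16 bits: 3407 = 0x0D4F; invert → 0xF2B0; add 1 → 0xF2B1.
Split into bytes (most-significant first): F2 B1.
Little-endian stores the least-significant byte at the lowest address.
So at ascending addresses the bytes are B1 F2.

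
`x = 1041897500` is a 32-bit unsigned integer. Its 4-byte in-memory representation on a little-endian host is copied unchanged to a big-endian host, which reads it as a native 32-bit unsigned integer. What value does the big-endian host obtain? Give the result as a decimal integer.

1041897500 in 32-bit hexadecimal is 0x3E1A181C.
Stored little-endian, the bytes at ascending addresses are 1C 18 1A 3E.
Read back as big-endian, the last byte is least significant, giving 0x1C181A3E.
0x1C181A3E = 471341630.

471341630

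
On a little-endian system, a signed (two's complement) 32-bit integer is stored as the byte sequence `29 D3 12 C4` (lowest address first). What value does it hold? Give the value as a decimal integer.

Little-endian: lowest address holds the least-significant byte.
Reassemble most-significant byte first: C4 12 D3 29 → 0xC412D329.
Top bit is set, so as a signed 32-bit value this is 0xC412D329 − 2^32 = -1005399255.

-1005399255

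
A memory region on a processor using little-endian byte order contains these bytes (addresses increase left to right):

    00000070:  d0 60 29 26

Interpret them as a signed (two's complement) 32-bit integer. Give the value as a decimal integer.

Little-endian stores the least-significant byte at the lowest address.
Reassemble most-significant byte first: 26 29 60 D0 → 0x262960D0.
0x262960D0 = 640245968.

640245968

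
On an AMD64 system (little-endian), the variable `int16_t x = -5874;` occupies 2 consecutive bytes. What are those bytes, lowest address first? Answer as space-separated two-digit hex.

Two's complement of -5874 in 16 bits: 5874 = 0x16F2; invert → 0xE90D; add 1 → 0xE90E.
Split into bytes (most-significant first): E9 0E.
In little-endian order the low byte comes first in memory.
So at ascending addresses the bytes are 0E E9.

0E E9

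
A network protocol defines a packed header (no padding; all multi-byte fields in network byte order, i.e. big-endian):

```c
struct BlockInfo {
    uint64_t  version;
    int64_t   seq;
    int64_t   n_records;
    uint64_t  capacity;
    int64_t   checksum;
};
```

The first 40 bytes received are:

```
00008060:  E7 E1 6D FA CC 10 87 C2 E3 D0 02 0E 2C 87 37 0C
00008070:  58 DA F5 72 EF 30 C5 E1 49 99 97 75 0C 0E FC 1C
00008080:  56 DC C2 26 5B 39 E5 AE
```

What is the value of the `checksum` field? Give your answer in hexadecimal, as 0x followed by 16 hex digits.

`checksum` follows `version` (8 B), `seq` (8 B), `n_records` (8 B), `capacity` (8 B), so it starts at offset 8 + 8 + 8 + 8 = 32 and occupies 8 bytes.
Bytes at offsets 32..39: 56 DC C2 26 5B 39 E5 AE.
In big-endian order the high byte comes first in memory.
The bytes are already most-significant first: 0x56DCC2265B39E5AE.

0x56DCC2265B39E5AE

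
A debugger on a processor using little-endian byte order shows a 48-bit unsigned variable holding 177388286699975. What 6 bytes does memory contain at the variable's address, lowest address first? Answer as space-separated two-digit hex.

177388286699975 in hexadecimal, padded to 48 bits, is 0xA1556DD0E9C7.
Split into bytes (most-significant first): A1 55 6D D0 E9 C7.
Little-endian: lowest address holds the least-significant byte.
So at ascending addresses the bytes are C7 E9 D0 6D 55 A1.

C7 E9 D0 6D 55 A1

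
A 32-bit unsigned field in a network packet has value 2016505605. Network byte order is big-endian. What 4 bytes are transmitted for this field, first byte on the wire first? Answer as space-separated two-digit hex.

2016505605 in hexadecimal, padded to 32 bits, is 0x78316F05.
Split into bytes (most-significant first): 78 31 6F 05.
In big-endian order the high byte comes first in memory.
So the memory order matches the most-significant-first order: 78 31 6F 05.

78 31 6F 05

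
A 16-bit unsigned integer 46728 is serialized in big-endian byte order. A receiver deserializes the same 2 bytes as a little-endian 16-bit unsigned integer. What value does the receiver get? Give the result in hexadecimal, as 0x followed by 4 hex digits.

0x88B6

46728 in 16-bit hexadecimal is 0xB688.
Stored big-endian, the bytes at ascending addresses are B6 88.
Read back as little-endian, the first byte is least significant, giving 0x88B6.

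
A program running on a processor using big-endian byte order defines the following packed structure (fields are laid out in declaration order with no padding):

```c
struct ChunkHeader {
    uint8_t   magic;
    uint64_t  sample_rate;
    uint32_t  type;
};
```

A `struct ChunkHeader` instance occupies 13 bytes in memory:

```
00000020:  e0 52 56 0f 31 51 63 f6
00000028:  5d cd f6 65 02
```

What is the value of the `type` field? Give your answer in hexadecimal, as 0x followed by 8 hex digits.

0xCDF66502

`type` follows `magic` (1 B), `sample_rate` (8 B), so it starts at offset 1 + 8 = 9 and occupies 4 bytes.
Bytes at offsets 9..12: CD F6 65 02.
Big-endian: lowest address holds the most-significant byte.
The bytes are already most-significant first: 0xCDF66502.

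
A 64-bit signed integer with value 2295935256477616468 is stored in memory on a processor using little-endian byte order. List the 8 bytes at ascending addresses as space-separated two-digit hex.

2295935256477616468 in hexadecimal, padded to 64 bits, is 0x1FDCCCF38DA4C954.
Split into bytes (most-significant first): 1F DC CC F3 8D A4 C9 54.
Little-endian: lowest address holds the least-significant byte.
So at ascending addresses the bytes are 54 C9 A4 8D F3 CC DC 1F.

54 C9 A4 8D F3 CC DC 1F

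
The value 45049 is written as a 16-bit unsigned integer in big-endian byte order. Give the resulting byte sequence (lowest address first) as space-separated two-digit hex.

AF F9

45049 in hexadecimal, padded to 16 bits, is 0xAFF9.
Split into bytes (most-significant first): AF F9.
In big-endian order the high byte comes first in memory.
So the memory order matches the most-significant-first order: AF F9.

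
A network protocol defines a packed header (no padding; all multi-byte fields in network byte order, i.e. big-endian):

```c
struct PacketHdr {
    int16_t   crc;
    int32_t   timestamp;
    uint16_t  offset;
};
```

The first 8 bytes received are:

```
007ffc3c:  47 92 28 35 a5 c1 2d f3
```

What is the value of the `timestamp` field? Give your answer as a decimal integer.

674604481

`timestamp` follows `crc` (2 bytes), so it starts at byte offset 2 and occupies 4 bytes.
Bytes at offsets 2..5: 28 35 A5 C1.
Big-endian: lowest address holds the most-significant byte.
The bytes are already most-significant first: 0x2835A5C1.
0x2835A5C1 = 674604481.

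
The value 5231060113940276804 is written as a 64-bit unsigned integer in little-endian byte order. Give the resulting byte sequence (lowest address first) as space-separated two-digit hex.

5231060113940276804 in hexadecimal, padded to 64 bits, is 0x48987575521FE644.
Split into bytes (most-significant first): 48 98 75 75 52 1F E6 44.
Little-endian stores the least-significant byte at the lowest address.
So at ascending addresses the bytes are 44 E6 1F 52 75 75 98 48.

44 E6 1F 52 75 75 98 48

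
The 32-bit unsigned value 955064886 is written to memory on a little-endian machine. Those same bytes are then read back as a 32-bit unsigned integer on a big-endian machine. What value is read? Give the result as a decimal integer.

955064886 in 32-bit hexadecimal is 0x38ED2236.
Stored little-endian, the bytes at ascending addresses are 36 22 ED 38.
Read back as big-endian, the last byte is least significant, giving 0x3622ED38.
0x3622ED38 = 908258616.

908258616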